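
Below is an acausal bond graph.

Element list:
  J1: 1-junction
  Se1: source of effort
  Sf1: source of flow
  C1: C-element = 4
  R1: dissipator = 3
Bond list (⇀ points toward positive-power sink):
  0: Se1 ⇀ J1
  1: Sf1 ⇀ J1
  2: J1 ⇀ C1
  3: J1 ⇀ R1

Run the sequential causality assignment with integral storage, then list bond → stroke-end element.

β0 stroke at J1  (Se1: effort source, stroke at far end)
β1 stroke at Sf1  (Sf1 fixes flow; stroke at Sf1)
β2 stroke at J1  (common-f at J1 fixed by 1)
β3 stroke at J1  (1-jn J1 has f-setter on 1)

β0 stroke at J1
β1 stroke at Sf1
β2 stroke at J1
β3 stroke at J1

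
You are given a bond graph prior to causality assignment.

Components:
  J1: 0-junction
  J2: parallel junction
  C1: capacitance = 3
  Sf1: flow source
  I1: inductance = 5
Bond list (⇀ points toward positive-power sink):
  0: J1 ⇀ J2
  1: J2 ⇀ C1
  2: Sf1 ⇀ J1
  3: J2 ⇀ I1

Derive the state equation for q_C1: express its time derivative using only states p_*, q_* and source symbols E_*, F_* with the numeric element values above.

b2 stroke→Sf1  (Sf1 fixes flow; stroke at Sf1)
b0 stroke→J1  (J1: last free bond brings effort in)
b1 stroke→J2  (C1 outputs effort q/C1)
b3 stroke→I1  (J2 effort already set via bond 1)

dq_C1/dt = F_Sf1 - p_I1/5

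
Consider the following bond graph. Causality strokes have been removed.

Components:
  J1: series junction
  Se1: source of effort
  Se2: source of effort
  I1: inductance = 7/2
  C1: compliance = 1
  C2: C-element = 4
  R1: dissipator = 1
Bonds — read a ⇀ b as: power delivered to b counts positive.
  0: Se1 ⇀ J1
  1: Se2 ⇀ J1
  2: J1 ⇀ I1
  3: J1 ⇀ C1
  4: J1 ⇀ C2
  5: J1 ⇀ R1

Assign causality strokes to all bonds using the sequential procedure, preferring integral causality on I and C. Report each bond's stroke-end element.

bond 0 |J1  (source Se1 imposes e)
bond 1 |J1  (Se2 (Se) sets effort on bond)
bond 2 |I1  (prefer integral on I1)
bond 3 |J1  (J1: bond 2 brought flow, rest push out)
bond 4 |J1  (J1: bond 2 brought flow, rest push out)
bond 5 |J1  (1-jn J1 has f-setter on 2)

β0 stroke at J1
β1 stroke at J1
β2 stroke at I1
β3 stroke at J1
β4 stroke at J1
β5 stroke at J1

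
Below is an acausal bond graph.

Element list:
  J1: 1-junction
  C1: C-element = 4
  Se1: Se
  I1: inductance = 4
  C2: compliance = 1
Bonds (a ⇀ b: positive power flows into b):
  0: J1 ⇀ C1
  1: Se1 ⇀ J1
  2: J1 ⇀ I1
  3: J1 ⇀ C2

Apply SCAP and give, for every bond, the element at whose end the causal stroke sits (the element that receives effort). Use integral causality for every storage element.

β0 |J1
β1 |J1
β2 |I1
β3 |J1

#1 stroke at J1  (Se1: effort source, stroke at far end)
#0 stroke at J1  (prefer integral on C1)
#2 stroke at I1  (I1 integral (f out))
#3 stroke at J1  (J1: bond 2 brought flow, rest push out)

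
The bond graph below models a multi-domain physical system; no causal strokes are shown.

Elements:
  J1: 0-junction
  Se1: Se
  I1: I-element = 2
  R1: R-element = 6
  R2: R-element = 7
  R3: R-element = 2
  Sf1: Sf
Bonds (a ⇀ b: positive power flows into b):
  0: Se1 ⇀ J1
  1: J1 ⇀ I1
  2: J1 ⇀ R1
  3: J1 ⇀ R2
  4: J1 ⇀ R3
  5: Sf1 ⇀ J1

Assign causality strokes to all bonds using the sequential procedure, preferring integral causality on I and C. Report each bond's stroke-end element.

bond 0 stroke→J1
bond 1 stroke→I1
bond 2 stroke→R1
bond 3 stroke→R2
bond 4 stroke→R3
bond 5 stroke→Sf1

β0 →J1  (source Se1 imposes e)
β5 →Sf1  (source Sf1 imposes f)
β1 →I1  (J1 effort already set via bond 0)
β2 →R1  (0-jn J1 has e-setter on 0)
β3 →R2  (common-e at J1 fixed by 0)
β4 →R3  (0-jn J1 has e-setter on 0)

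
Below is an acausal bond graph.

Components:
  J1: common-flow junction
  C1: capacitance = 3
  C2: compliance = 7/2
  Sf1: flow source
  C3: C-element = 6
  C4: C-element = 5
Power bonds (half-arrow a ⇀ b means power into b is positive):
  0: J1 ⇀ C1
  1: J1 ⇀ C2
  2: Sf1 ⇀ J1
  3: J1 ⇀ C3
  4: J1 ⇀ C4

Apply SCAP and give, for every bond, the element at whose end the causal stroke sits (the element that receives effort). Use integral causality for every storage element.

b0 stroke→J1
b1 stroke→J1
b2 stroke→Sf1
b3 stroke→J1
b4 stroke→J1

b2 →Sf1  (source Sf1 imposes f)
b0 →J1  (J1: bond 2 brought flow, rest push out)
b1 →J1  (J1: bond 2 brought flow, rest push out)
b3 →J1  (common-f at J1 fixed by 2)
b4 →J1  (J1 flow already set via bond 2)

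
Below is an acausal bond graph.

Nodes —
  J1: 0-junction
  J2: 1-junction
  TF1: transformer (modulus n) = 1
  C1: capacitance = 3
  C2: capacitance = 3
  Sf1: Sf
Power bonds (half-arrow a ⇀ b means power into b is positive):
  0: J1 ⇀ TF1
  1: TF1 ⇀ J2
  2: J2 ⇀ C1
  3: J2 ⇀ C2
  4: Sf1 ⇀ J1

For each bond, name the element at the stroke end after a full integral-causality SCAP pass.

bond 4 →Sf1  (Sf1: flow source, stroke at near end)
bond 0 →J1  (J1 needs exactly one e-in)
bond 1 →TF1  (TF1 one-in-one-out from 0)
bond 2 →J2  (J2: bond 1 brought flow, rest push out)
bond 3 →J2  (J2: bond 1 brought flow, rest push out)

β0 →J1
β1 →TF1
β2 →J2
β3 →J2
β4 →Sf1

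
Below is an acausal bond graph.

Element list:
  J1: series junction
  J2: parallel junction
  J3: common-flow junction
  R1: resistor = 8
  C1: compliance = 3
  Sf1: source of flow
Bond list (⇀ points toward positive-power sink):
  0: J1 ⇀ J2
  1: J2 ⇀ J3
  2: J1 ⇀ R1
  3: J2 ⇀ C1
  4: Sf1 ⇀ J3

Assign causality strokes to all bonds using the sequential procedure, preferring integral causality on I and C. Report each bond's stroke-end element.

β4 →Sf1  (Sf1: flow source, stroke at near end)
β1 →J3  (common-f at J3 fixed by 4)
β3 →J2  (C1: C, integral causality)
β0 →J1  (J2: bond 3 brought effort, rest push out)
β2 →R1  (J1 needs exactly one f-in)

β0 →J1
β1 →J3
β2 →R1
β3 →J2
β4 →Sf1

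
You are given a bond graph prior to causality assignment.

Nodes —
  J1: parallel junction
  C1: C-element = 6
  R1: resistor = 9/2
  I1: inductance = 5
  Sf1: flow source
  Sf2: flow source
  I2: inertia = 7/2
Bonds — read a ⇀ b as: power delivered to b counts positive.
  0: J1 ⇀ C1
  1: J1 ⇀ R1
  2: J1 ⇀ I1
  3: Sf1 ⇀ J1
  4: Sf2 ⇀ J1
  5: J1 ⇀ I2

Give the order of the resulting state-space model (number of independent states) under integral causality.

3  (C1, I1, I2 all integral)

#3 stroke at Sf1  (Sf1: flow source, stroke at near end)
#4 stroke at Sf2  (Sf2 (Sf) sets flow on bond)
#0 stroke at J1  (C1 integral (e out))
#1 stroke at R1  (J1 effort already set via bond 0)
#2 stroke at I1  (J1: bond 0 brought effort, rest push out)
#5 stroke at I2  (J1: bond 0 brought effort, rest push out)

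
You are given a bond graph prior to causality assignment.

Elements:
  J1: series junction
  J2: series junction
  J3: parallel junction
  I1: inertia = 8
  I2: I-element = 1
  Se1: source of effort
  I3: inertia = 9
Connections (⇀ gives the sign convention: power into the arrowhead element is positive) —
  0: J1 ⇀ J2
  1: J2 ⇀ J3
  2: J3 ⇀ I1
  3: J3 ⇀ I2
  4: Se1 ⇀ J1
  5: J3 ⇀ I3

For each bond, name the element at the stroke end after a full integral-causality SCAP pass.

#0 stroke→J2
#1 stroke→J3
#2 stroke→I1
#3 stroke→I2
#4 stroke→J1
#5 stroke→I3

b4 →J1  (Se1 fixes effort; stroke away)
b0 →J2  (only one flow-in slot at J1)
b1 →J3  (J2: last free bond brings flow in)
b2 →I1  (0-jn J3 has e-setter on 1)
b3 →I2  (0-jn J3 has e-setter on 1)
b5 →I3  (common-e at J3 fixed by 1)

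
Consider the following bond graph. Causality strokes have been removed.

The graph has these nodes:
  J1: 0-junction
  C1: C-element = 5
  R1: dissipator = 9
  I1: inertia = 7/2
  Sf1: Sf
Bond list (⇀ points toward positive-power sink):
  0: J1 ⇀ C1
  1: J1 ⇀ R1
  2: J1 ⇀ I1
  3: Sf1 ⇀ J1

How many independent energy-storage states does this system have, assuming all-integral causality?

2  (C1, I1 all integral)

#3 stroke at Sf1  (Sf1: flow source, stroke at near end)
#0 stroke at J1  (C1 outputs effort q/C1)
#1 stroke at R1  (J1 effort already set via bond 0)
#2 stroke at I1  (J1: bond 0 brought effort, rest push out)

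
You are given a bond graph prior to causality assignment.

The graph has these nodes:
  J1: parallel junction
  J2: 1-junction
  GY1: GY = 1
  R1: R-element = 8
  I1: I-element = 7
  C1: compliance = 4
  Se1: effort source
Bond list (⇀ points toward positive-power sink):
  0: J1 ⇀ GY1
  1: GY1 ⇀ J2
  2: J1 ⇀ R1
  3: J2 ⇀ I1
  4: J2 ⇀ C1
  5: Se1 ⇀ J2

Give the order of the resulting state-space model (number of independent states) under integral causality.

2  (C1, I1 all integral)

b5 stroke at J2  (source Se1 imposes e)
b3 stroke at I1  (I1 integral (f out))
b1 stroke at J2  (J2 flow already set via bond 3)
b4 stroke at J2  (1-jn J2 has f-setter on 3)
b0 stroke at J1  (GY1 both-in/both-out from 1)
b2 stroke at R1  (common-e at J1 fixed by 0)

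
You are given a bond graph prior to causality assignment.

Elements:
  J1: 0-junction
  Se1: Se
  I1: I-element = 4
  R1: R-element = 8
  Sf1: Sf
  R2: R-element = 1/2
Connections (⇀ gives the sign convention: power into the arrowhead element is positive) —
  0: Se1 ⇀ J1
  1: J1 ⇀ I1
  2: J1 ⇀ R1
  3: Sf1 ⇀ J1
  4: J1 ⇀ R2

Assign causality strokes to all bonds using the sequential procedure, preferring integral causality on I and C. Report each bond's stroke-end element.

bond 0 |J1  (Se1 fixes effort; stroke away)
bond 3 |Sf1  (Sf1 (Sf) sets flow on bond)
bond 1 |I1  (J1: bond 0 brought effort, rest push out)
bond 2 |R1  (J1: bond 0 brought effort, rest push out)
bond 4 |R2  (common-e at J1 fixed by 0)

b0 stroke at J1
b1 stroke at I1
b2 stroke at R1
b3 stroke at Sf1
b4 stroke at R2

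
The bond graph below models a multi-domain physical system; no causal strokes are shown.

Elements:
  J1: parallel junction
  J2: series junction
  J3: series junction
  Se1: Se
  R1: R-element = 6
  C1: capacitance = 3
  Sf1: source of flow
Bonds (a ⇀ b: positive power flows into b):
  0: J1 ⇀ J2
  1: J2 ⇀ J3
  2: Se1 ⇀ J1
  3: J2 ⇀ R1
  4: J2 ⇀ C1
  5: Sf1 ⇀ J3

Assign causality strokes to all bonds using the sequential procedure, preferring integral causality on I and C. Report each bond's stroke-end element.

#0 |J2
#1 |J3
#2 |J1
#3 |J2
#4 |J2
#5 |Sf1

β2 →J1  (Se1: effort source, stroke at far end)
β5 →Sf1  (Sf1 fixes flow; stroke at Sf1)
β0 →J2  (common-e at J1 fixed by 2)
β1 →J3  (common-f at J3 fixed by 5)
β3 →J2  (J2 flow already set via bond 1)
β4 →J2  (1-jn J2 has f-setter on 1)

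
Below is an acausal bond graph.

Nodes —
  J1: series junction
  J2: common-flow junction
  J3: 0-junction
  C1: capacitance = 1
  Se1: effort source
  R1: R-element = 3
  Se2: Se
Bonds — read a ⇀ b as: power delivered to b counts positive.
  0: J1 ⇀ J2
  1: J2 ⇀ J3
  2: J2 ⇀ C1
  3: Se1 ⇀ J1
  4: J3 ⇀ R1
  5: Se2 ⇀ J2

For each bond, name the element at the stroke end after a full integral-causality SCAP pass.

#3 |J1  (source Se1 imposes e)
#5 |J2  (Se2 (Se) sets effort on bond)
#0 |J2  (closing 1-jn rule on J1)
#2 |J2  (C1 outputs effort q/C1)
#1 |J3  (only one flow-in slot at J2)
#4 |R1  (common-e at J3 fixed by 1)

β0 stroke at J2
β1 stroke at J3
β2 stroke at J2
β3 stroke at J1
β4 stroke at R1
β5 stroke at J2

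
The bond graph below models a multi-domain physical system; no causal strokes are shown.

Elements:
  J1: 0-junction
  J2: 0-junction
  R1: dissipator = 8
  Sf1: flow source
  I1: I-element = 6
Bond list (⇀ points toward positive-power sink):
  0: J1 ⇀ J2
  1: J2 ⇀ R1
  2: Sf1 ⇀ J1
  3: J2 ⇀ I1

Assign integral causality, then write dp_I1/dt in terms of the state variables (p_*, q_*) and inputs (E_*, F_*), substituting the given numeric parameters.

dp_I1/dt = 8*F_Sf1 - 4*p_I1/3

b2 stroke→Sf1  (Sf1: flow source, stroke at near end)
b0 stroke→J1  (only one effort-in slot at J1)
b3 stroke→I1  (I1 integral (f out))
b1 stroke→J2  (only one effort-in slot at J2)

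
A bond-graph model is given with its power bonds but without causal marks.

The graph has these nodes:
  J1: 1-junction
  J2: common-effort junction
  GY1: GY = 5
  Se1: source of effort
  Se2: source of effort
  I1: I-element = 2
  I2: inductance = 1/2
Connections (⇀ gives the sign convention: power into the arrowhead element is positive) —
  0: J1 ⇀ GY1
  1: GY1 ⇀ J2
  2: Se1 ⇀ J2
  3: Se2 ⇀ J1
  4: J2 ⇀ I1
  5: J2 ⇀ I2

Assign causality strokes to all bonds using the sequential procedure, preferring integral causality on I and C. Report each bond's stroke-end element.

#0 |GY1
#1 |GY1
#2 |J2
#3 |J1
#4 |I1
#5 |I2

bond 2 |J2  (Se1 (Se) sets effort on bond)
bond 3 |J1  (Se2 fixes effort; stroke away)
bond 0 |GY1  (only one flow-in slot at J1)
bond 1 |GY1  (J2 effort already set via bond 2)
bond 4 |I1  (J2 effort already set via bond 2)
bond 5 |I2  (J2: bond 2 brought effort, rest push out)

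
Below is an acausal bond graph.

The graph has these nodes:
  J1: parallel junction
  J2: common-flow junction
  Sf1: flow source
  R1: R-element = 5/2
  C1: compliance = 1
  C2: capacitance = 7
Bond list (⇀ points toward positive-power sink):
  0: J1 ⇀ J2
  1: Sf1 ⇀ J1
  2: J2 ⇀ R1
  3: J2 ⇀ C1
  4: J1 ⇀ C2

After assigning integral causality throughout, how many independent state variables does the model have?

2  (C1, C2 all integral)

b1 →Sf1  (source Sf1 imposes f)
b3 →J2  (C1 integral (e out))
b4 →J1  (C2: C, integral causality)
b0 →J2  (J1: bond 4 brought effort, rest push out)
b2 →R1  (J2: last free bond brings flow in)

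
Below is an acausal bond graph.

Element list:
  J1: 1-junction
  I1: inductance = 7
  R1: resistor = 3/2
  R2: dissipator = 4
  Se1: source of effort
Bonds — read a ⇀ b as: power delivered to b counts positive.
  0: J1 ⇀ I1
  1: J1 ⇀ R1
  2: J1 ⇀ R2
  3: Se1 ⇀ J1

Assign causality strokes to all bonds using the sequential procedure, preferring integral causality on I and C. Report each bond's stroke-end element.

#3 stroke at J1  (Se1 (Se) sets effort on bond)
#0 stroke at I1  (I1 outputs flow p/I1)
#1 stroke at J1  (J1: bond 0 brought flow, rest push out)
#2 stroke at J1  (J1 flow already set via bond 0)

#0 stroke at I1
#1 stroke at J1
#2 stroke at J1
#3 stroke at J1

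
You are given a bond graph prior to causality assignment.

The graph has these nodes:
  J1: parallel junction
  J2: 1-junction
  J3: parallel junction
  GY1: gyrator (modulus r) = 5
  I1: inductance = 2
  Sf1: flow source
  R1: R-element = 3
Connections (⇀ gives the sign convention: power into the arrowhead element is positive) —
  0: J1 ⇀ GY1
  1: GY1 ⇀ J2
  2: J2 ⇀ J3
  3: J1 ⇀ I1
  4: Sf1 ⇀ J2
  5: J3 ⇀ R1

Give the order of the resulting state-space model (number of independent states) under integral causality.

bond 4 →Sf1  (source Sf1 imposes f)
bond 1 →J2  (J2: bond 4 brought flow, rest push out)
bond 2 →J2  (common-f at J2 fixed by 4)
bond 5 →J3  (only one effort-in slot at J3)
bond 0 →J1  (GY1: gyrator matches bond 1)
bond 3 →I1  (J1 effort already set via bond 0)

1  (I1 all integral)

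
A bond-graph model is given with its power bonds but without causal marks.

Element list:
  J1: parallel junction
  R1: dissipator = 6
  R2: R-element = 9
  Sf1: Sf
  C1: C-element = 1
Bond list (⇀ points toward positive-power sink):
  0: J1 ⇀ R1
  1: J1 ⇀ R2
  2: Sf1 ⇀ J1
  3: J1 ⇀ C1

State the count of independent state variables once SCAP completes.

1  (C1 all integral)

β2 →Sf1  (Sf1 fixes flow; stroke at Sf1)
β3 →J1  (C1 outputs effort q/C1)
β0 →R1  (J1 effort already set via bond 3)
β1 →R2  (0-jn J1 has e-setter on 3)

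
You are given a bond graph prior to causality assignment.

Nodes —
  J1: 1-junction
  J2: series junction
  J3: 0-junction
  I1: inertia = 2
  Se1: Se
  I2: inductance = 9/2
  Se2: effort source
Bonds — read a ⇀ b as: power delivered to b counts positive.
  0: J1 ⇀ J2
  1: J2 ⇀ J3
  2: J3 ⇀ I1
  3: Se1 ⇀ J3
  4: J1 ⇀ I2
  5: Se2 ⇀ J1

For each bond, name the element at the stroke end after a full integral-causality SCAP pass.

b3 stroke→J3  (Se1 fixes effort; stroke away)
b5 stroke→J1  (Se2 (Se) sets effort on bond)
b1 stroke→J2  (common-e at J3 fixed by 3)
b2 stroke→I1  (J3 effort already set via bond 3)
b0 stroke→J1  (only one flow-in slot at J2)
b4 stroke→I2  (J1: last free bond brings flow in)

#0 |J1
#1 |J2
#2 |I1
#3 |J3
#4 |I2
#5 |J1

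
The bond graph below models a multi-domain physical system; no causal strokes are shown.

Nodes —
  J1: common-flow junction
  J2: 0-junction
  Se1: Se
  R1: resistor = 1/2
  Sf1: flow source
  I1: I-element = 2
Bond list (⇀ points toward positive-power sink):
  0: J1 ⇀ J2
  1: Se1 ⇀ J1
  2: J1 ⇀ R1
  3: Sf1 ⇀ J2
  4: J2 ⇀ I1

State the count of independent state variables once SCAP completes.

1  (I1 all integral)

#1 stroke at J1  (Se1 fixes effort; stroke away)
#3 stroke at Sf1  (Sf1 (Sf) sets flow on bond)
#4 stroke at I1  (I1 outputs flow p/I1)
#0 stroke at J2  (closing 0-jn rule on J2)
#2 stroke at J1  (common-f at J1 fixed by 0)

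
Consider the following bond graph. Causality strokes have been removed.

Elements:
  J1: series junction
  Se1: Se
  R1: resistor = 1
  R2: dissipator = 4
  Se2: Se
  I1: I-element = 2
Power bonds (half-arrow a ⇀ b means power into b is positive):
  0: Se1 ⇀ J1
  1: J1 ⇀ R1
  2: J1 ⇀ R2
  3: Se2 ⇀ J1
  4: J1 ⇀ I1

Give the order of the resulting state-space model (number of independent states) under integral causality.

1  (I1 all integral)

β0 stroke→J1  (Se1: effort source, stroke at far end)
β3 stroke→J1  (Se2 fixes effort; stroke away)
β4 stroke→I1  (prefer integral on I1)
β1 stroke→J1  (J1 flow already set via bond 4)
β2 stroke→J1  (common-f at J1 fixed by 4)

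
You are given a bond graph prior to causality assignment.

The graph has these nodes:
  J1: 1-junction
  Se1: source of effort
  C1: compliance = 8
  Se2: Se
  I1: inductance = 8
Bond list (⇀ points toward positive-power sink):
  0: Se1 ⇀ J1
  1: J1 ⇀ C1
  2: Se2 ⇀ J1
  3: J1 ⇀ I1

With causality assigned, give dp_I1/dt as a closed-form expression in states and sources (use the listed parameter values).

dp_I1/dt = E_Se1 + E_Se2 - q_C1/8

β0 |J1  (Se1: effort source, stroke at far end)
β2 |J1  (source Se2 imposes e)
β1 |J1  (prefer integral on C1)
β3 |I1  (J1 needs exactly one f-in)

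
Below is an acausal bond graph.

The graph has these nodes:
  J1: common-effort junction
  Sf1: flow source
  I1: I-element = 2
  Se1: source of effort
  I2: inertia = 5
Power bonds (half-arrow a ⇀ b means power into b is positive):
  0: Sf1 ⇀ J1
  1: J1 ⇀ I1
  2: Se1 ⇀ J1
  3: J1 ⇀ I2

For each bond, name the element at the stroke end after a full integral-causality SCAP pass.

#0 |Sf1
#1 |I1
#2 |J1
#3 |I2

b0 |Sf1  (Sf1 (Sf) sets flow on bond)
b2 |J1  (source Se1 imposes e)
b1 |I1  (J1 effort already set via bond 2)
b3 |I2  (0-jn J1 has e-setter on 2)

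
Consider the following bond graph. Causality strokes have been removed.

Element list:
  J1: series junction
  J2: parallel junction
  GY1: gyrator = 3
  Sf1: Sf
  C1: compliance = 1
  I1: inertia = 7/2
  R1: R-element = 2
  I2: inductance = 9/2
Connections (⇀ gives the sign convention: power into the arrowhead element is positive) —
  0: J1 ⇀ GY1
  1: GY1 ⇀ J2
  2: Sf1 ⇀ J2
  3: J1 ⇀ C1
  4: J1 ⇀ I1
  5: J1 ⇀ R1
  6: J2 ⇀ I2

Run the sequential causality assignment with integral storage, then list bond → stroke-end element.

#0 stroke→J1
#1 stroke→J2
#2 stroke→Sf1
#3 stroke→J1
#4 stroke→I1
#5 stroke→J1
#6 stroke→I2

bond 2 |Sf1  (source Sf1 imposes f)
bond 3 |J1  (C1 integral (e out))
bond 4 |I1  (I1 outputs flow p/I1)
bond 0 |J1  (1-jn J1 has f-setter on 4)
bond 5 |J1  (J1 flow already set via bond 4)
bond 1 |J2  (GY GY1: same side as bond 0)
bond 6 |I2  (common-e at J2 fixed by 1)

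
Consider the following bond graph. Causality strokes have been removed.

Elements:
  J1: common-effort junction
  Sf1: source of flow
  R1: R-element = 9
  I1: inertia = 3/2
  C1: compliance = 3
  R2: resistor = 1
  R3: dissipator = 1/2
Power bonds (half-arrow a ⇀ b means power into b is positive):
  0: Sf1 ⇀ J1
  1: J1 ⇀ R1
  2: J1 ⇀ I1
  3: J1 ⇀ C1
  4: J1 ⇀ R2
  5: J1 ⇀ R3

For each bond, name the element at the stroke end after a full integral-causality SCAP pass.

b0 →Sf1
b1 →R1
b2 →I1
b3 →J1
b4 →R2
b5 →R3

bond 0 |Sf1  (Sf1 (Sf) sets flow on bond)
bond 2 |I1  (I1 integral (f out))
bond 3 |J1  (C1 integral (e out))
bond 1 |R1  (common-e at J1 fixed by 3)
bond 4 |R2  (J1 effort already set via bond 3)
bond 5 |R3  (common-e at J1 fixed by 3)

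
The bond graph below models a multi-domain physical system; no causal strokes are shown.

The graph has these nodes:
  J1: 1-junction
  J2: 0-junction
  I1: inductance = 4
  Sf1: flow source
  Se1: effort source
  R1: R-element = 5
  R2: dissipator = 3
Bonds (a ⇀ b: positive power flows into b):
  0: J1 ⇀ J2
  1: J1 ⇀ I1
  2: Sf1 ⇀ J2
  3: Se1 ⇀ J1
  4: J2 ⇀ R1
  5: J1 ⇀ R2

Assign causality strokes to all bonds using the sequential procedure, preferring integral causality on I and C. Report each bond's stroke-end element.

β2 →Sf1  (source Sf1 imposes f)
β3 →J1  (Se1 fixes effort; stroke away)
β1 →I1  (I1 outputs flow p/I1)
β0 →J1  (1-jn J1 has f-setter on 1)
β5 →J1  (1-jn J1 has f-setter on 1)
β4 →J2  (J2 needs exactly one e-in)

bond 0 stroke→J1
bond 1 stroke→I1
bond 2 stroke→Sf1
bond 3 stroke→J1
bond 4 stroke→J2
bond 5 stroke→J1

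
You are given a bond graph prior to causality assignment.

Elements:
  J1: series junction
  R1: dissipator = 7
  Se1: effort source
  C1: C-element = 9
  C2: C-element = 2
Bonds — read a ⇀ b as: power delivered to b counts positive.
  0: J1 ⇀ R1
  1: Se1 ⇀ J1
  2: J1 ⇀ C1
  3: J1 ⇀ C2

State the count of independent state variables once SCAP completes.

2  (C1, C2 all integral)

β1 |J1  (Se1: effort source, stroke at far end)
β2 |J1  (C1: C, integral causality)
β3 |J1  (C2: C, integral causality)
β0 |R1  (only one flow-in slot at J1)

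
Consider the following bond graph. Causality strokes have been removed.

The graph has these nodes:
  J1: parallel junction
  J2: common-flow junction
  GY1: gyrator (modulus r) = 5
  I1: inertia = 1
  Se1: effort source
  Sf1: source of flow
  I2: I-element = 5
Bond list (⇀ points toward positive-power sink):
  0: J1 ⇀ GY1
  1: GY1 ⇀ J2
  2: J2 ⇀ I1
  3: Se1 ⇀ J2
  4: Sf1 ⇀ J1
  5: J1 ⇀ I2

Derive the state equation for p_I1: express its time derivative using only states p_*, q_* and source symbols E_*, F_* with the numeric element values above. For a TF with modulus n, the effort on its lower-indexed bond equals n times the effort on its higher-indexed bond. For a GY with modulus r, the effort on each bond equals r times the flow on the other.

#3 →J2  (Se1: effort source, stroke at far end)
#4 →Sf1  (Sf1 (Sf) sets flow on bond)
#2 →I1  (I1 outputs flow p/I1)
#1 →J2  (common-f at J2 fixed by 2)
#0 →J1  (through GY1, causality inverts; strokes same side of GY1)
#5 →I2  (J1: bond 0 brought effort, rest push out)

dp_I1/dt = E_Se1 + 5*F_Sf1 - p_I2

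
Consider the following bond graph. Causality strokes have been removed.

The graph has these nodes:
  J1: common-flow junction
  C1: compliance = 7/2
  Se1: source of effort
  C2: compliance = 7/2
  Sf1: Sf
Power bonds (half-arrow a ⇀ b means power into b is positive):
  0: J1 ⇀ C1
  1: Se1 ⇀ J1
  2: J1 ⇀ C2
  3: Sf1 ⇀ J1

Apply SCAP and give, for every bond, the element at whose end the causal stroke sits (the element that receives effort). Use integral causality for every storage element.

β0 stroke→J1
β1 stroke→J1
β2 stroke→J1
β3 stroke→Sf1

b1 |J1  (Se1 fixes effort; stroke away)
b3 |Sf1  (Sf1 fixes flow; stroke at Sf1)
b0 |J1  (J1 flow already set via bond 3)
b2 |J1  (J1 flow already set via bond 3)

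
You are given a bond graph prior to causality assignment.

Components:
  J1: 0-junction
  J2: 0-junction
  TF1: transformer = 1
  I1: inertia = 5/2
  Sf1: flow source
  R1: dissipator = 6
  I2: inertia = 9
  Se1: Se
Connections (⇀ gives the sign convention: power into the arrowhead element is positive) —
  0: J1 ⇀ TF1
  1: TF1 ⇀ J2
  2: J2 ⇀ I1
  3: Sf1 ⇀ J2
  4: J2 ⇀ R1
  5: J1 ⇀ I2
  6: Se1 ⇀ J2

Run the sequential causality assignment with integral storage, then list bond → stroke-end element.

bond 0 |J1
bond 1 |TF1
bond 2 |I1
bond 3 |Sf1
bond 4 |R1
bond 5 |I2
bond 6 |J2

bond 3 stroke→Sf1  (source Sf1 imposes f)
bond 6 stroke→J2  (Se1: effort source, stroke at far end)
bond 1 stroke→TF1  (common-e at J2 fixed by 6)
bond 2 stroke→I1  (common-e at J2 fixed by 6)
bond 4 stroke→R1  (0-jn J2 has e-setter on 6)
bond 0 stroke→J1  (TF1 one-in-one-out from 1)
bond 5 stroke→I2  (J1 effort already set via bond 0)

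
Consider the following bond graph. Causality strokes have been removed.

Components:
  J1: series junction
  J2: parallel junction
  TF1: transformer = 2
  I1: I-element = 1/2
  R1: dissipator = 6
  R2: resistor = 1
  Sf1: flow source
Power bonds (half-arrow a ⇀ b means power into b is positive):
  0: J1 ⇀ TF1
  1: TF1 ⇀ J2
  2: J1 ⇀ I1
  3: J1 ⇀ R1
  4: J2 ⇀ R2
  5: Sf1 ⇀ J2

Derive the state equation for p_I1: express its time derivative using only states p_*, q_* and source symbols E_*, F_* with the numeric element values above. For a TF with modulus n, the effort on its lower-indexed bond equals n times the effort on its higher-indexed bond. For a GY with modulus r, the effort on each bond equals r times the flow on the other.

dp_I1/dt = -2*F_Sf1 - 20*p_I1

β5 stroke→Sf1  (Sf1 (Sf) sets flow on bond)
β2 stroke→I1  (I1 integral (f out))
β0 stroke→J1  (J1: bond 2 brought flow, rest push out)
β3 stroke→J1  (J1 flow already set via bond 2)
β1 stroke→TF1  (through TF1, causality passes straight; one stroke at TF1)
β4 stroke→J2  (only one effort-in slot at J2)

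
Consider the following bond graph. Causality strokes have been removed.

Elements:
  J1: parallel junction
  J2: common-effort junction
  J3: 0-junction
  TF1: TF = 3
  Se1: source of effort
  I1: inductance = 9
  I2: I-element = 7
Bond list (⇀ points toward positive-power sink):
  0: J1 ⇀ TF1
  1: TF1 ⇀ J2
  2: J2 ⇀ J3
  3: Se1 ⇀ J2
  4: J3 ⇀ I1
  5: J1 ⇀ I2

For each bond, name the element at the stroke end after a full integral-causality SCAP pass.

b0 |J1
b1 |TF1
b2 |J3
b3 |J2
b4 |I1
b5 |I2

#3 stroke→J2  (Se1: effort source, stroke at far end)
#1 stroke→TF1  (0-jn J2 has e-setter on 3)
#2 stroke→J3  (J2: bond 3 brought effort, rest push out)
#4 stroke→I1  (0-jn J3 has e-setter on 2)
#0 stroke→J1  (through TF1, causality passes straight; one stroke at TF1)
#5 stroke→I2  (J1: bond 0 brought effort, rest push out)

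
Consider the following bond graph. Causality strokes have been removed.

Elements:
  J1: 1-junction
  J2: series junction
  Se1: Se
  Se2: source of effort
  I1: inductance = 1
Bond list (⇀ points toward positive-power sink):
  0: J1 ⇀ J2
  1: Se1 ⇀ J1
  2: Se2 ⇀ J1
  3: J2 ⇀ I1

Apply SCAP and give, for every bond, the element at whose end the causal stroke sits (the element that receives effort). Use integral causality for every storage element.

β0 →J2
β1 →J1
β2 →J1
β3 →I1

#1 stroke→J1  (Se1 (Se) sets effort on bond)
#2 stroke→J1  (source Se2 imposes e)
#0 stroke→J2  (J1: last free bond brings flow in)
#3 stroke→I1  (closing 1-jn rule on J2)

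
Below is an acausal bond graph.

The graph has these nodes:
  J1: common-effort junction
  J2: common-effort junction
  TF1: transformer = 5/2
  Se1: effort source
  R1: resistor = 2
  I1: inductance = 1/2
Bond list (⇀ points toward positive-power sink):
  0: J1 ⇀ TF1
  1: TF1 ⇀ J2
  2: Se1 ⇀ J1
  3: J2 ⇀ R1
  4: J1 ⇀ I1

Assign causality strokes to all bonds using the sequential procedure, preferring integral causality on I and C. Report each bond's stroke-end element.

bond 0 |TF1
bond 1 |J2
bond 2 |J1
bond 3 |R1
bond 4 |I1

#2 stroke at J1  (Se1 (Se) sets effort on bond)
#0 stroke at TF1  (common-e at J1 fixed by 2)
#4 stroke at I1  (J1 effort already set via bond 2)
#1 stroke at J2  (TF1 one-in-one-out from 0)
#3 stroke at R1  (J2: bond 1 brought effort, rest push out)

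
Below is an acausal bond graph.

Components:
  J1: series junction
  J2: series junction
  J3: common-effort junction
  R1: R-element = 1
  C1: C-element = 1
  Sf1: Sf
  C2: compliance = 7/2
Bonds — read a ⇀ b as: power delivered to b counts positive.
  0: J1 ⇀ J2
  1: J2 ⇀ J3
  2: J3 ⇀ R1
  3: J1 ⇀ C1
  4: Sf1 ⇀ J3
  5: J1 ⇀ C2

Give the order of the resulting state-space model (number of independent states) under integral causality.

2  (C1, C2 all integral)

b4 stroke→Sf1  (Sf1 fixes flow; stroke at Sf1)
b3 stroke→J1  (prefer integral on C1)
b5 stroke→J1  (C2 outputs effort q/C2)
b0 stroke→J2  (closing 1-jn rule on J1)
b1 stroke→J3  (J2: last free bond brings flow in)
b2 stroke→R1  (J3: bond 1 brought effort, rest push out)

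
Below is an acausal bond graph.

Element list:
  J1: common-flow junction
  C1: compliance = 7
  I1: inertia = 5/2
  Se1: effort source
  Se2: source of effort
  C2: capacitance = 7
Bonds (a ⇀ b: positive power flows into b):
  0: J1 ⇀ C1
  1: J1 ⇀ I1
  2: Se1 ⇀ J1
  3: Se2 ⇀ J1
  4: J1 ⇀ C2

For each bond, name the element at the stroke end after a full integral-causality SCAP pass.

b0 →J1
b1 →I1
b2 →J1
b3 →J1
b4 →J1

bond 2 stroke→J1  (source Se1 imposes e)
bond 3 stroke→J1  (Se2: effort source, stroke at far end)
bond 0 stroke→J1  (C1 integral (e out))
bond 1 stroke→I1  (prefer integral on I1)
bond 4 stroke→J1  (1-jn J1 has f-setter on 1)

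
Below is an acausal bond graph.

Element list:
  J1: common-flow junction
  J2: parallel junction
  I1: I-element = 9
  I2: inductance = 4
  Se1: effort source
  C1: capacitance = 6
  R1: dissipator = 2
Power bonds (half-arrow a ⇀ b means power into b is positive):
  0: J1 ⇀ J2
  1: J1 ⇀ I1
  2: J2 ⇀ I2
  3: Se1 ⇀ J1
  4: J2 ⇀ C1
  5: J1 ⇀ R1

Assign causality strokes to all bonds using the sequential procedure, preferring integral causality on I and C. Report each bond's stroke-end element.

b0 stroke at J1
b1 stroke at I1
b2 stroke at I2
b3 stroke at J1
b4 stroke at J2
b5 stroke at J1

β3 stroke at J1  (Se1 fixes effort; stroke away)
β1 stroke at I1  (I1 outputs flow p/I1)
β0 stroke at J1  (common-f at J1 fixed by 1)
β5 stroke at J1  (J1 flow already set via bond 1)
β2 stroke at I2  (I2 integral (f out))
β4 stroke at J2  (closing 0-jn rule on J2)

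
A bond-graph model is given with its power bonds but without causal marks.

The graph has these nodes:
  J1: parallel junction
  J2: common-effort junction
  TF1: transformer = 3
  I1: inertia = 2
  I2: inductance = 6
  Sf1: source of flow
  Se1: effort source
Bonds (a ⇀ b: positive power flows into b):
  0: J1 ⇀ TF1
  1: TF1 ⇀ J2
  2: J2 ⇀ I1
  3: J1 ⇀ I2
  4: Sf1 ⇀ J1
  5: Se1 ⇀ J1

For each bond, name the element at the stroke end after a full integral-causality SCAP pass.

bond 4 →Sf1  (Sf1 fixes flow; stroke at Sf1)
bond 5 →J1  (source Se1 imposes e)
bond 0 →TF1  (J1 effort already set via bond 5)
bond 3 →I2  (0-jn J1 has e-setter on 5)
bond 1 →J2  (TF1: transformer flips bond 0)
bond 2 →I1  (0-jn J2 has e-setter on 1)

β0 stroke at TF1
β1 stroke at J2
β2 stroke at I1
β3 stroke at I2
β4 stroke at Sf1
β5 stroke at J1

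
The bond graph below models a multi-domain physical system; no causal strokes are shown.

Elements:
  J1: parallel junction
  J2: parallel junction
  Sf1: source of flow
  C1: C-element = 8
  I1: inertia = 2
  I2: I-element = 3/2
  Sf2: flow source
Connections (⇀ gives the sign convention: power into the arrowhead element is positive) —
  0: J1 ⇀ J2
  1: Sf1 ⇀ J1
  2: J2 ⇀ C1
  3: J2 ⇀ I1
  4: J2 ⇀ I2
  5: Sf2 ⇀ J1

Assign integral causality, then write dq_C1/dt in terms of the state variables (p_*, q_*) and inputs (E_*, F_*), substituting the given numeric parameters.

β1 →Sf1  (Sf1 fixes flow; stroke at Sf1)
β5 →Sf2  (Sf2 (Sf) sets flow on bond)
β0 →J1  (J1: last free bond brings effort in)
β2 →J2  (C1 integral (e out))
β3 →I1  (common-e at J2 fixed by 2)
β4 →I2  (common-e at J2 fixed by 2)

dq_C1/dt = F_Sf1 + F_Sf2 - p_I1/2 - 2*p_I2/3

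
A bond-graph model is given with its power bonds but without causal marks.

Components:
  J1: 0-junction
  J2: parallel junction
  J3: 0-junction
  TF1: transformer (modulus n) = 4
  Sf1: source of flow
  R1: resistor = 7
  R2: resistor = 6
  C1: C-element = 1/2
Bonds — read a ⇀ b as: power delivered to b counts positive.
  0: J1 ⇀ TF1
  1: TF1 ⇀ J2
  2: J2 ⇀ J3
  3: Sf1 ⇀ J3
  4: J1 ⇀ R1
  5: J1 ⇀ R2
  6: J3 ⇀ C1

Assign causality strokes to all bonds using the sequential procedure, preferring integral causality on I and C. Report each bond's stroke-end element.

β3 |Sf1  (Sf1 (Sf) sets flow on bond)
β6 |J3  (C1 outputs effort q/C1)
β2 |J2  (0-jn J3 has e-setter on 6)
β1 |TF1  (J2 effort already set via bond 2)
β0 |J1  (TF1 one-in-one-out from 1)
β4 |R1  (J1: bond 0 brought effort, rest push out)
β5 |R2  (J1: bond 0 brought effort, rest push out)

β0 →J1
β1 →TF1
β2 →J2
β3 →Sf1
β4 →R1
β5 →R2
β6 →J3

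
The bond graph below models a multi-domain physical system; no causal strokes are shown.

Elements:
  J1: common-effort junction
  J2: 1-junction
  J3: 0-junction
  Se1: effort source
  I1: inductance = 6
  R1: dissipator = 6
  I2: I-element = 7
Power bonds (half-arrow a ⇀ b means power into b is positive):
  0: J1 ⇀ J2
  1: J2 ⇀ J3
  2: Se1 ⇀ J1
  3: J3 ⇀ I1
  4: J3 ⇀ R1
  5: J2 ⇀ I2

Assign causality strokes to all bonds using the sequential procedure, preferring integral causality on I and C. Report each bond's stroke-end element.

b2 →J1  (Se1: effort source, stroke at far end)
b0 →J2  (0-jn J1 has e-setter on 2)
b3 →I1  (I1: I, integral causality)
b5 →I2  (I2 integral (f out))
b1 →J2  (J2: bond 5 brought flow, rest push out)
b4 →J3  (only one effort-in slot at J3)

bond 0 stroke→J2
bond 1 stroke→J2
bond 2 stroke→J1
bond 3 stroke→I1
bond 4 stroke→J3
bond 5 stroke→I2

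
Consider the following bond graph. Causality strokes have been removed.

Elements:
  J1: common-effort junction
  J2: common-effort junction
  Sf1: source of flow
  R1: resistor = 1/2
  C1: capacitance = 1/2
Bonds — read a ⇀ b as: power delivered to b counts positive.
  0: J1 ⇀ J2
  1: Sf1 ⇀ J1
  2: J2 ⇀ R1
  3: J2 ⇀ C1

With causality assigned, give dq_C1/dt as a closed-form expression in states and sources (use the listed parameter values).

dq_C1/dt = F_Sf1 - 4*q_C1

β1 |Sf1  (source Sf1 imposes f)
β0 |J1  (only one effort-in slot at J1)
β3 |J2  (C1 outputs effort q/C1)
β2 |R1  (J2 effort already set via bond 3)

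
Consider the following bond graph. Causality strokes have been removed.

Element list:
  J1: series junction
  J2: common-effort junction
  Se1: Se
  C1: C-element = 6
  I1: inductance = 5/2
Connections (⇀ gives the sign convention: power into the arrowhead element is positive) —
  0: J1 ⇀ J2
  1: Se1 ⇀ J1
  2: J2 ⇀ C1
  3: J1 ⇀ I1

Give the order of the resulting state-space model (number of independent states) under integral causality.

2  (C1, I1 all integral)

b1 stroke at J1  (Se1: effort source, stroke at far end)
b2 stroke at J2  (prefer integral on C1)
b0 stroke at J1  (0-jn J2 has e-setter on 2)
b3 stroke at I1  (closing 1-jn rule on J1)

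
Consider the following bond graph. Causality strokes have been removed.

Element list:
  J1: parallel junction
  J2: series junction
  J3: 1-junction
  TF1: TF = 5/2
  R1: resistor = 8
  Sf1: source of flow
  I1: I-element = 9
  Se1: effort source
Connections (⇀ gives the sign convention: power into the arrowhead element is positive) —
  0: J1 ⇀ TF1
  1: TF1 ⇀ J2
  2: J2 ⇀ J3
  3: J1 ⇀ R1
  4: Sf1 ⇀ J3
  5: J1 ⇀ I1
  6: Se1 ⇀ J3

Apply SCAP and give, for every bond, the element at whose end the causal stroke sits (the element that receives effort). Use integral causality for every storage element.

#4 stroke→Sf1  (Sf1: flow source, stroke at near end)
#6 stroke→J3  (Se1 (Se) sets effort on bond)
#2 stroke→J3  (common-f at J3 fixed by 4)
#1 stroke→J2  (1-jn J2 has f-setter on 2)
#0 stroke→TF1  (through TF1, causality passes straight; one stroke at TF1)
#5 stroke→I1  (I1 integral (f out))
#3 stroke→J1  (closing 0-jn rule on J1)

b0 |TF1
b1 |J2
b2 |J3
b3 |J1
b4 |Sf1
b5 |I1
b6 |J3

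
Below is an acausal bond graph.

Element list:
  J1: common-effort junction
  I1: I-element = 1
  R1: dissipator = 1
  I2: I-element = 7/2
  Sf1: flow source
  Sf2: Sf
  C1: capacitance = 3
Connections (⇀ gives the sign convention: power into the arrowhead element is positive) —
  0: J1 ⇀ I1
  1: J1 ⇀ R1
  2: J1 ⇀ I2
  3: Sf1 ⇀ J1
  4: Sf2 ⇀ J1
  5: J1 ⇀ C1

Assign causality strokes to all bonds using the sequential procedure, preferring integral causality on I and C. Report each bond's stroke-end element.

b3 stroke at Sf1  (Sf1 fixes flow; stroke at Sf1)
b4 stroke at Sf2  (Sf2: flow source, stroke at near end)
b0 stroke at I1  (I1 outputs flow p/I1)
b2 stroke at I2  (prefer integral on I2)
b5 stroke at J1  (C1: C, integral causality)
b1 stroke at R1  (J1 effort already set via bond 5)

#0 →I1
#1 →R1
#2 →I2
#3 →Sf1
#4 →Sf2
#5 →J1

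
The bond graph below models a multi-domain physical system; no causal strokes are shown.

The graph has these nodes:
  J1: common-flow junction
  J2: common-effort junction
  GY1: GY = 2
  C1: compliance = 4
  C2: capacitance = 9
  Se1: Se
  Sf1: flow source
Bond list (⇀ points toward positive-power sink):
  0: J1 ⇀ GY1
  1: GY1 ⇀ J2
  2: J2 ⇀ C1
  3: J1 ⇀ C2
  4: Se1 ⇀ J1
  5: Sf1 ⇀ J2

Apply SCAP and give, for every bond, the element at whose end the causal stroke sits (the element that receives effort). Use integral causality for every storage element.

b4 stroke at J1  (Se1: effort source, stroke at far end)
b5 stroke at Sf1  (Sf1 (Sf) sets flow on bond)
b2 stroke at J2  (prefer integral on C1)
b1 stroke at GY1  (J2 effort already set via bond 2)
b0 stroke at GY1  (GY GY1: same side as bond 1)
b3 stroke at J1  (J1 flow already set via bond 0)

bond 0 →GY1
bond 1 →GY1
bond 2 →J2
bond 3 →J1
bond 4 →J1
bond 5 →Sf1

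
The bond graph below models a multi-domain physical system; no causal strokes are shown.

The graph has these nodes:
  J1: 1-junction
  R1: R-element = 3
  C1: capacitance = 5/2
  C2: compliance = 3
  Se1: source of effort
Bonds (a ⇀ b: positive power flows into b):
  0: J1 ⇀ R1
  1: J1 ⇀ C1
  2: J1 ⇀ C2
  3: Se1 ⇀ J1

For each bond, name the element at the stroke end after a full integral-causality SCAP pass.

β0 stroke→R1
β1 stroke→J1
β2 stroke→J1
β3 stroke→J1

#3 stroke at J1  (source Se1 imposes e)
#1 stroke at J1  (prefer integral on C1)
#2 stroke at J1  (C2 integral (e out))
#0 stroke at R1  (J1: last free bond brings flow in)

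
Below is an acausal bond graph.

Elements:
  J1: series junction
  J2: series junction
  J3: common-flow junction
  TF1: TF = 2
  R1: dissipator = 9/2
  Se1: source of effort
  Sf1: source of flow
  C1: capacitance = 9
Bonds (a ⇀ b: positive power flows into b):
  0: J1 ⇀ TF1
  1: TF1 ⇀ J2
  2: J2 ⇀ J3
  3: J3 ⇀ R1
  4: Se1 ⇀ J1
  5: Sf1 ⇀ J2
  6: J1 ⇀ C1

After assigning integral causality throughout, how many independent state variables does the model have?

#4 stroke at J1  (source Se1 imposes e)
#5 stroke at Sf1  (Sf1 fixes flow; stroke at Sf1)
#1 stroke at J2  (J2 flow already set via bond 5)
#2 stroke at J2  (common-f at J2 fixed by 5)
#3 stroke at J3  (J3: bond 2 brought flow, rest push out)
#0 stroke at TF1  (TF1: transformer flips bond 1)
#6 stroke at J1  (common-f at J1 fixed by 0)

1  (C1 all integral)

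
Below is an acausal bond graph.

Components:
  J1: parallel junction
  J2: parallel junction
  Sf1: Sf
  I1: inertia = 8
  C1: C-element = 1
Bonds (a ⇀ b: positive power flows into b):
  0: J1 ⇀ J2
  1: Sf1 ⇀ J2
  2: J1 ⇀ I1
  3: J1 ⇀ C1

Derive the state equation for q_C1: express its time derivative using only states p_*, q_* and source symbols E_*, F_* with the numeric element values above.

dq_C1/dt = F_Sf1 - p_I1/8

b1 stroke→Sf1  (source Sf1 imposes f)
b0 stroke→J2  (closing 0-jn rule on J2)
b2 stroke→I1  (I1: I, integral causality)
b3 stroke→J1  (only one effort-in slot at J1)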